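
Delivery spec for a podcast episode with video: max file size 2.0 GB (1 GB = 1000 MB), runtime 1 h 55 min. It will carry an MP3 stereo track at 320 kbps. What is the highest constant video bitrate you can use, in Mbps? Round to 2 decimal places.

Budget: 2.0 GB = 16000.0 Mb.
1 h 55 min = 115 min = 6900 s
Total bitrate budget: 16000.0 Mb / 6900 s = 2.319 Mbps.
Audio: 320 kbps = 0.320 Mbps.
Video: 2.319 − 0.320 = 1.999 Mbps.

2.00 Mbps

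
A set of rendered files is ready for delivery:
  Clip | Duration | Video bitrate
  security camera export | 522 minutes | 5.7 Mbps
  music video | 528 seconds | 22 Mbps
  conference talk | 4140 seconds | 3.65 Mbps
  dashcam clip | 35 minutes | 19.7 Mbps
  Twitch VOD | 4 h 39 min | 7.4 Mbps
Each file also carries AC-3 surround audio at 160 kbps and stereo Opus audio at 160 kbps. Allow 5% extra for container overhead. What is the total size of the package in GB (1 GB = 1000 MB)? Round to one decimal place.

50.9 GB

Audio total: 160 + 160 = 320 kbps = 0.320 Mbps.
security camera export: 6.020 Mbps × 31320 s × 1.05 = 197973.7 Mb
music video: 22.320 Mbps × 528 s × 1.05 = 12374.2 Mb
conference talk: 3.970 Mbps × 4140 s × 1.05 = 17257.6 Mb
dashcam clip: 20.020 Mbps × 2100 s × 1.05 = 44144.1 Mb
Twitch VOD: 7.720 Mbps × 16740 s × 1.05 = 135694.4 Mb
Total: 407444.1 Mb = 50930.5 MB.
= 50.93 GB.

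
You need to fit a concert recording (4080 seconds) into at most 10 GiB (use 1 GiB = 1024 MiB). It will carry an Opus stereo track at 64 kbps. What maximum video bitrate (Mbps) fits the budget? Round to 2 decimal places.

Budget: 10 GiB = 85899.3 Mb.
Total bitrate budget: 85899.3 Mb / 4080 s = 21.054 Mbps.
Audio: 64 kbps = 0.064 Mbps.
Video: 21.054 − 0.064 = 20.990 Mbps.

20.99 Mbps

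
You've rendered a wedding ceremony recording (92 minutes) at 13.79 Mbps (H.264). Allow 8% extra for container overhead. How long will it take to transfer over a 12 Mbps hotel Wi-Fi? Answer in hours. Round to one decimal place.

92 min = 5520 s
File: 13.790 Mbps × 5520 s = 76120.8 Mb.
With 8% container overhead: ×1.08. → 82210.5 Mb.
At 12 Mbps: 82210.5 / 12 = 6850.9 s ≈ 1.9 hours.

1.9 hours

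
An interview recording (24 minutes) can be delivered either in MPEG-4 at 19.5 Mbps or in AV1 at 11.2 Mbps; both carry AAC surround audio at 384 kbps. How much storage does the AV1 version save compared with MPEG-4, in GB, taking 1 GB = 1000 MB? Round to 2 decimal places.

1.49 GB

24 min = 1440 s
Audio: 384 kbps = 0.384 Mbps.
MPEG-4: 19.884 Mbps × 1440 s = 28633.0 Mb = 3.579 GB.
AV1: 11.584 Mbps × 1440 s = 16681.0 Mb = 2.085 GB.
Saving: 3.579 − 2.085 = 1.494 GB.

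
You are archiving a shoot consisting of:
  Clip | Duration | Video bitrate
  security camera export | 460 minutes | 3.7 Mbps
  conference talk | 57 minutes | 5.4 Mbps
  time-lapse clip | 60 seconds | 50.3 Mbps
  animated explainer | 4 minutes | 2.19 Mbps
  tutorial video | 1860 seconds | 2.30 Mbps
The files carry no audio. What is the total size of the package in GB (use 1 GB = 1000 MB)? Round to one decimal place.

16.1 GB

security camera export: 3.700 Mbps × 27600 s = 102120.0 Mb
conference talk: 5.400 Mbps × 3420 s = 18468.0 Mb
time-lapse clip: 50.300 Mbps × 60 s = 3018.0 Mb
animated explainer: 2.190 Mbps × 240 s = 525.6 Mb
tutorial video: 2.300 Mbps × 1860 s = 4278.0 Mb
Total: 128409.6 Mb = 16051.2 MB.
= 16.05 GB.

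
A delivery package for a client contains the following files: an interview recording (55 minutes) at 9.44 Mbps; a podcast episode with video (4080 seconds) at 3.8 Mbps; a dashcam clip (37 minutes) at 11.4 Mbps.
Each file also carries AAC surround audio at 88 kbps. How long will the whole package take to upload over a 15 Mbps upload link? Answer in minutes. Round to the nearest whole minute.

Audio: 88 kbps = 0.088 Mbps.
interview recording: 9.528 Mbps × 3300 s = 31442.4 Mb
podcast episode with video: 3.888 Mbps × 4080 s = 15863.0 Mb
dashcam clip: 11.488 Mbps × 2220 s = 25503.4 Mb
Total: 72808.8 Mb = 9101.1 MB.
At 15 Mbps: 72808.8 / 15 = 4854 s ≈ 80.9 minutes.

81 minutes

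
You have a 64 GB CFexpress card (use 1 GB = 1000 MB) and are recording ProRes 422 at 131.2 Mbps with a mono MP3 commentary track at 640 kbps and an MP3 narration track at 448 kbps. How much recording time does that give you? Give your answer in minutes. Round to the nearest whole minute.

Audio total: 640 + 448 = 1088 kbps = 1.088 Mbps.
Total bitrate: 131.2 + 1.088 = 132.288 Mbps.
Capacity: 64 GB = 512,000 Mb.
Recording time: 512,000 / 132.288 = 3,870 s ≈ 64.5 minutes.

65 minutes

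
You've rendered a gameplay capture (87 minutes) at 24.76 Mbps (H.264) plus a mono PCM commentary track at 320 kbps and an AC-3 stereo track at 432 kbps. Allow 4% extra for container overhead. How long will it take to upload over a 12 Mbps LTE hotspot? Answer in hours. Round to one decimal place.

87 min = 5220 s
Audio total: 320 + 432 = 752 kbps = 0.752 Mbps.
Total bitrate: 25.512 Mbps.
File: 25.512 Mbps × 5220 s = 133172.6 Mb.
With 4% container overhead: ×1.04. → 138499.5 Mb.
At 12 Mbps: 138499.5 / 12 = 11541.6 s ≈ 3.21 hours.

3.2 hours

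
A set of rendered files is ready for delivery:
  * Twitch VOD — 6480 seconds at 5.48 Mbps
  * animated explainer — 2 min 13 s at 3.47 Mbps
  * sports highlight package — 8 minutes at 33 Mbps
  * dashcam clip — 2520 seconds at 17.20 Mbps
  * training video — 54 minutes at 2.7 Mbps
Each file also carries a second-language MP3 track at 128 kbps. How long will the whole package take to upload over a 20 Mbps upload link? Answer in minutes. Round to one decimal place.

88.0 minutes

Audio: 128 kbps = 0.128 Mbps.
Twitch VOD: 5.608 Mbps × 6480 s = 36339.8 Mb
animated explainer: 3.598 Mbps × 133 s = 478.5 Mb
sports highlight package: 33.128 Mbps × 480 s = 15901.4 Mb
dashcam clip: 17.328 Mbps × 2520 s = 43666.6 Mb
training video: 2.828 Mbps × 3240 s = 9162.7 Mb
Total: 105549.1 Mb = 13193.6 MB.
At 20 Mbps: 105549.1 / 20 = 5277 s ≈ 88 minutes.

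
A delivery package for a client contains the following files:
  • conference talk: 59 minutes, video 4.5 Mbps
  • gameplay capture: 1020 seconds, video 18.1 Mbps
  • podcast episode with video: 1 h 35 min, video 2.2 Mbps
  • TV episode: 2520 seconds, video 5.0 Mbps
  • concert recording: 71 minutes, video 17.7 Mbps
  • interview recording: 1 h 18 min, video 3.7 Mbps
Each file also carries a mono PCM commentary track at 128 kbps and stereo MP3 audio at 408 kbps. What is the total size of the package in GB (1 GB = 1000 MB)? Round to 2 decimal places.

Audio total: 128 + 408 = 536 kbps = 0.536 Mbps.
conference talk: 5.036 Mbps × 3540 s = 17827.4 Mb
gameplay capture: 18.636 Mbps × 1020 s = 19008.7 Mb
podcast episode with video: 2.736 Mbps × 5700 s = 15595.2 Mb
TV episode: 5.536 Mbps × 2520 s = 13950.7 Mb
concert recording: 18.236 Mbps × 4260 s = 77685.4 Mb
interview recording: 4.236 Mbps × 4680 s = 19824.5 Mb
Total: 163891.9 Mb = 20486.5 MB.
= 20.49 GB.

20.49 GB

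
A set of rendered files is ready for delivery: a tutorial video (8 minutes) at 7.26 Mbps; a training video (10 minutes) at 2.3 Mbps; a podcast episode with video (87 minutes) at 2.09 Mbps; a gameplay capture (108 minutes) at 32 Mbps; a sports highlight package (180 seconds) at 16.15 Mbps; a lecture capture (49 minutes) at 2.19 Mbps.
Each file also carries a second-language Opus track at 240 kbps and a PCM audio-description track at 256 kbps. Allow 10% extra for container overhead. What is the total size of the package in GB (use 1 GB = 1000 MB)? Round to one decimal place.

33.1 GB

Audio total: 240 + 256 = 496 kbps = 0.496 Mbps.
tutorial video: 7.756 Mbps × 480 s × 1.10 = 4095.2 Mb
training video: 2.796 Mbps × 600 s × 1.10 = 1845.4 Mb
podcast episode with video: 2.586 Mbps × 5220 s × 1.10 = 14848.8 Mb
gameplay capture: 32.496 Mbps × 6480 s × 1.10 = 231631.5 Mb
sports highlight package: 16.646 Mbps × 180 s × 1.10 = 3295.9 Mb
lecture capture: 2.686 Mbps × 2940 s × 1.10 = 8686.5 Mb
Total: 264403.3 Mb = 33050.4 MB.
= 33.05 GB.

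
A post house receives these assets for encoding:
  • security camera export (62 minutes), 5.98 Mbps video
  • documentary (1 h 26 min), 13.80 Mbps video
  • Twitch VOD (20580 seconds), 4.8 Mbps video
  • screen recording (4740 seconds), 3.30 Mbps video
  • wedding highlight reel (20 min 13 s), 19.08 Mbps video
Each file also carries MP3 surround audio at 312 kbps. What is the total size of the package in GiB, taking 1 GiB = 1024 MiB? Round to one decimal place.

Audio: 312 kbps = 0.312 Mbps.
security camera export: 6.292 Mbps × 3720 s = 23406.2 Mb
documentary: 14.112 Mbps × 5160 s = 72817.9 Mb
Twitch VOD: 5.112 Mbps × 20580 s = 105205.0 Mb
screen recording: 3.612 Mbps × 4740 s = 17120.9 Mb
wedding highlight reel: 19.392 Mbps × 1213 s = 23522.5 Mb
Total: 242072.5 Mb = 30259.1 MB.
= 28.18 GiB.

28.2 GiB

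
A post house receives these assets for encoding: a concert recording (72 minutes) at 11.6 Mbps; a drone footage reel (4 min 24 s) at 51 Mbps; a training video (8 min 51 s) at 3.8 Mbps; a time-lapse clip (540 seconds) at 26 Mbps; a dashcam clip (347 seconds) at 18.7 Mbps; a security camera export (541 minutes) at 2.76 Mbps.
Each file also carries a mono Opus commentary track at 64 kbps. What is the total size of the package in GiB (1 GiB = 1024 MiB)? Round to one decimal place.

Audio: 64 kbps = 0.064 Mbps.
concert recording: 11.664 Mbps × 4320 s = 50388.5 Mb
drone footage reel: 51.064 Mbps × 264 s = 13480.9 Mb
training video: 3.864 Mbps × 531 s = 2051.8 Mb
time-lapse clip: 26.064 Mbps × 540 s = 14074.6 Mb
dashcam clip: 18.764 Mbps × 347 s = 6511.1 Mb
security camera export: 2.824 Mbps × 32460 s = 91667.0 Mb
Total: 178173.9 Mb = 22271.7 MB.
= 20.74 GiB.

20.7 GiB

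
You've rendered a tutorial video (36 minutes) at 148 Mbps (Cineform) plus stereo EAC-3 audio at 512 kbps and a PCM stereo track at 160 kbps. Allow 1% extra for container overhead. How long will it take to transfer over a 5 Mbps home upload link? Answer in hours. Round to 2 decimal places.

18.02 hours

36 min = 2160 s
Audio total: 512 + 160 = 672 kbps = 0.672 Mbps.
Total bitrate: 148.672 Mbps.
File: 148.672 Mbps × 2160 s = 321131.5 Mb.
With 1% container overhead: ×1.01. → 324342.8 Mb.
At 5 Mbps: 324342.8 / 5 = 64868.6 s ≈ 18 hours.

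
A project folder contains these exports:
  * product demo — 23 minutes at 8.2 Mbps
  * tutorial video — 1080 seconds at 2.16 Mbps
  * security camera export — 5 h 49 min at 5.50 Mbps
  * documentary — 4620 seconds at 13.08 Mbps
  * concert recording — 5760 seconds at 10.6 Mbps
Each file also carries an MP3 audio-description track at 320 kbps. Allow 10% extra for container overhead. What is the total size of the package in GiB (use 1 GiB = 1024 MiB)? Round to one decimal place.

33.4 GiB

Audio: 320 kbps = 0.320 Mbps.
product demo: 8.520 Mbps × 1380 s × 1.10 = 12933.4 Mb
tutorial video: 2.480 Mbps × 1080 s × 1.10 = 2946.2 Mb
security camera export: 5.820 Mbps × 20940 s × 1.10 = 134057.9 Mb
documentary: 13.400 Mbps × 4620 s × 1.10 = 68098.8 Mb
concert recording: 10.920 Mbps × 5760 s × 1.10 = 69189.1 Mb
Total: 287225.4 Mb = 35903.2 MB.
= 33.44 GiB.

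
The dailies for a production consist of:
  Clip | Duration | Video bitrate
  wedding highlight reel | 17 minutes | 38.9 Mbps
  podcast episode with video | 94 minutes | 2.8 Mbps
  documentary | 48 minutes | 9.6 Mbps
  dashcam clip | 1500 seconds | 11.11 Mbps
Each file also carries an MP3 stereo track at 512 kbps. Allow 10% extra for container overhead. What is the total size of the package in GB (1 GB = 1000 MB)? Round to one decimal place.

14.5 GB

Audio: 512 kbps = 0.512 Mbps.
wedding highlight reel: 39.412 Mbps × 1020 s × 1.10 = 44220.3 Mb
podcast episode with video: 3.312 Mbps × 5640 s × 1.10 = 20547.6 Mb
documentary: 10.112 Mbps × 2880 s × 1.10 = 32034.8 Mb
dashcam clip: 11.622 Mbps × 1500 s × 1.10 = 19176.3 Mb
Total: 115979.0 Mb = 14497.4 MB.
= 14.50 GB.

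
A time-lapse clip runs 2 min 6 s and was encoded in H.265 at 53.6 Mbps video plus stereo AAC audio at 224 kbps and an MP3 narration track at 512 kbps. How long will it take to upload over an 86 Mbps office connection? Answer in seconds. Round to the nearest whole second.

80 seconds

2 min 6 s = 126 s
Audio total: 224 + 512 = 736 kbps = 0.736 Mbps.
Total bitrate: 54.336 Mbps.
File: 54.336 Mbps × 126 s = 6846.3 Mb.
At 86 Mbps: 6846.3 / 86 = 79.6 s ≈ 79.6 seconds.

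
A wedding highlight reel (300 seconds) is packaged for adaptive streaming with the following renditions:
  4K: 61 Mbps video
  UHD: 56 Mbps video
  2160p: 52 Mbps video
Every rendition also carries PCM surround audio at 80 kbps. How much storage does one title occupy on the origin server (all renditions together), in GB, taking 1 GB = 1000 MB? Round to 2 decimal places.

Audio: 80 kbps = 0.080 Mbps.
Sum of rendition bitrates: (61+0.080) + (56+0.080) + (52+0.080) = 169.240 Mbps.
× 300 s = 50,772 Mb = 6,346 MB = 6.346 GB.

6.35 GB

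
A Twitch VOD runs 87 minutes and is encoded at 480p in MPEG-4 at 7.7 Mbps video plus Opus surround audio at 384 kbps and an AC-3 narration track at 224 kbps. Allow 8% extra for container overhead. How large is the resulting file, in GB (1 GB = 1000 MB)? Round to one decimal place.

87 min = 5220 s
Audio total: 384 + 224 = 608 kbps = 0.608 Mbps.
Total bitrate: 7.7 + 0.608 = 8.308 Mbps.
Stream data: 8.308 Mbps × 5220 s = 43367.8 Mb.
With 8% container overhead: ×1.08.
46,837 Mb ÷ 8 = 5,855 MB → 5.855 GB.

5.9 GB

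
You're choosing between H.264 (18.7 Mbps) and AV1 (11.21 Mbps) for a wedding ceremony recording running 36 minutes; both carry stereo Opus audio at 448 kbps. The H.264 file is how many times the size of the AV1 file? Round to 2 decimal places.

36 min = 2160 s
Audio: 448 kbps = 0.448 Mbps.
H.264: 19.148 Mbps × 2160 s = 41359.7 Mb = 5.170 GB.
AV1: 11.658 Mbps × 2160 s = 25181.3 Mb = 3.148 GB.
Ratio: 5.170 / 3.148 = 1.642.

1.64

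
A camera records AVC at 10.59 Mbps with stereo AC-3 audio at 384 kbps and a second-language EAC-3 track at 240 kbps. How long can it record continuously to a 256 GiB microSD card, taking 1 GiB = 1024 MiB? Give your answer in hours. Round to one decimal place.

Audio total: 384 + 240 = 624 kbps = 0.624 Mbps.
Total bitrate: 10.59 + 0.624 = 11.214 Mbps.
Capacity: 256 GiB = 2,199,023 Mb.
Recording time: 2,199,023 / 11.214 = 196,096 s ≈ 54.5 hours.

54.5 hours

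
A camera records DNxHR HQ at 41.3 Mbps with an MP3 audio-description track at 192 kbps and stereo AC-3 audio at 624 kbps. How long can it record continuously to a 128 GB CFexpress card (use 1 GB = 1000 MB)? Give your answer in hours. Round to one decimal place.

6.8 hours

Audio total: 192 + 624 = 816 kbps = 0.816 Mbps.
Total bitrate: 41.3 + 0.816 = 42.116 Mbps.
Capacity: 128 GB = 1,024,000 Mb.
Recording time: 1,024,000 / 42.116 = 24,314 s ≈ 6.75 hours.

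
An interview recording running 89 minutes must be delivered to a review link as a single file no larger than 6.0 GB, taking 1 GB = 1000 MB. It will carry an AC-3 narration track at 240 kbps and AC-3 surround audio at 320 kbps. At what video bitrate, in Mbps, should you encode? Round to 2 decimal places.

8.43 Mbps

Budget: 6.0 GB = 48000.0 Mb.
89 min = 5340 s
Total bitrate budget: 48000.0 Mb / 5340 s = 8.989 Mbps.
Audio total: 240 + 320 = 560 kbps = 0.560 Mbps.
Video: 8.989 − 0.560 = 8.429 Mbps.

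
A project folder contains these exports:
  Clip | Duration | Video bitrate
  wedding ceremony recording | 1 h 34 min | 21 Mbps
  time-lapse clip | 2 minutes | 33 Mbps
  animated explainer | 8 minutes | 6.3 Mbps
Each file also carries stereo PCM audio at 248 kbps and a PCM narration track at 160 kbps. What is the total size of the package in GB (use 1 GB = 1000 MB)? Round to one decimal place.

Audio total: 248 + 160 = 408 kbps = 0.408 Mbps.
wedding ceremony recording: 21.408 Mbps × 5640 s = 120741.1 Mb
time-lapse clip: 33.408 Mbps × 120 s = 4009.0 Mb
animated explainer: 6.708 Mbps × 480 s = 3219.8 Mb
Total: 127969.9 Mb = 15996.2 MB.
= 16.00 GB.

16.0 GB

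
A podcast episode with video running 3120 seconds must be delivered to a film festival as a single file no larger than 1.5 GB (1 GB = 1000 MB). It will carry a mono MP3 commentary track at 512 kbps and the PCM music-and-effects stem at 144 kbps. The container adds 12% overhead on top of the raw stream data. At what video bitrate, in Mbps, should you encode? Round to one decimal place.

2.8 Mbps

Budget: 1.5 GB = 12000.0 Mb.
Stream payload after overhead: 12000.0 / 1.12 = 10714.3 Mb.
Total bitrate budget: 10714.3 Mb / 3120 s = 3.434 Mbps.
Audio total: 512 + 144 = 656 kbps = 0.656 Mbps.
Video: 3.434 − 0.656 = 2.778 Mbps.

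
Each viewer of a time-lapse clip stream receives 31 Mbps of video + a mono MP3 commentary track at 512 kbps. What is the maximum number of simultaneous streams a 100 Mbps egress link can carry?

Audio: 512 kbps = 0.512 Mbps.
Per-viewer media rate: 31.512 Mbps.
100 Mbps = 100.0 Mbps; 100.0 / 31.512 = 3.17 → 3 viewers.

3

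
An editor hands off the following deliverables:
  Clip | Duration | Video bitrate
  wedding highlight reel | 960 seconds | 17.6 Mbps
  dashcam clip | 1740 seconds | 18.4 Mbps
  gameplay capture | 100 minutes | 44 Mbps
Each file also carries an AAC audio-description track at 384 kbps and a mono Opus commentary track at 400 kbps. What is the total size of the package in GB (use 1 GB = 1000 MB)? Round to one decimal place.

40.0 GB

Audio total: 384 + 400 = 784 kbps = 0.784 Mbps.
wedding highlight reel: 18.384 Mbps × 960 s = 17648.6 Mb
dashcam clip: 19.184 Mbps × 1740 s = 33380.2 Mb
gameplay capture: 44.784 Mbps × 6000 s = 268704.0 Mb
Total: 319732.8 Mb = 39966.6 MB.
= 39.97 GB.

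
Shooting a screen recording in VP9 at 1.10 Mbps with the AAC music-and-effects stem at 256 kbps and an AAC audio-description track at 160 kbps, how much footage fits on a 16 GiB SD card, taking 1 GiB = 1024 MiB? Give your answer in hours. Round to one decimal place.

Audio total: 256 + 160 = 416 kbps = 0.416 Mbps.
Total bitrate: 1.10 + 0.416 = 1.516 Mbps.
Capacity: 16 GiB = 137,439 Mb.
Recording time: 137,439 / 1.516 = 90,659 s ≈ 25.2 hours.

25.2 hours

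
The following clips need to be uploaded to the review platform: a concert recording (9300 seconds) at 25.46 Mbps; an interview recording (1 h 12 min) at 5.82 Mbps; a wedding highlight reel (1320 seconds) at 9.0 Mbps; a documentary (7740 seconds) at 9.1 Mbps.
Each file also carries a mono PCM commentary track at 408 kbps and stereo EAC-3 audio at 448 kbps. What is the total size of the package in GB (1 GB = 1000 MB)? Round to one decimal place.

45.5 GB

Audio total: 408 + 448 = 856 kbps = 0.856 Mbps.
concert recording: 26.316 Mbps × 9300 s = 244738.8 Mb
interview recording: 6.676 Mbps × 4320 s = 28840.3 Mb
wedding highlight reel: 9.856 Mbps × 1320 s = 13009.9 Mb
documentary: 9.956 Mbps × 7740 s = 77059.4 Mb
Total: 363648.5 Mb = 45456.1 MB.
= 45.46 GB.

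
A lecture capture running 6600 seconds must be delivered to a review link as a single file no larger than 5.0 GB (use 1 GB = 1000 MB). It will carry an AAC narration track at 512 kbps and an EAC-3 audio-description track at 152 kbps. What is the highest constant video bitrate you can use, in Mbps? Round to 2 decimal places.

5.40 Mbps

Budget: 5.0 GB = 40000.0 Mb.
Total bitrate budget: 40000.0 Mb / 6600 s = 6.061 Mbps.
Audio total: 512 + 152 = 664 kbps = 0.664 Mbps.
Video: 6.061 − 0.664 = 5.397 Mbps.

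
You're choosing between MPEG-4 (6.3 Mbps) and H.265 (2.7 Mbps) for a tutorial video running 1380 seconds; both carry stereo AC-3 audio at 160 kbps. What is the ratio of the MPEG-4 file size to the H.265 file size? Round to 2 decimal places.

Audio: 160 kbps = 0.160 Mbps.
MPEG-4: 6.460 Mbps × 1380 s = 8914.8 Mb = 1.038 GiB.
H.265: 2.860 Mbps × 1380 s = 3946.8 Mb = 0.459 GiB.
Ratio: 1.038 / 0.459 = 2.259.

2.26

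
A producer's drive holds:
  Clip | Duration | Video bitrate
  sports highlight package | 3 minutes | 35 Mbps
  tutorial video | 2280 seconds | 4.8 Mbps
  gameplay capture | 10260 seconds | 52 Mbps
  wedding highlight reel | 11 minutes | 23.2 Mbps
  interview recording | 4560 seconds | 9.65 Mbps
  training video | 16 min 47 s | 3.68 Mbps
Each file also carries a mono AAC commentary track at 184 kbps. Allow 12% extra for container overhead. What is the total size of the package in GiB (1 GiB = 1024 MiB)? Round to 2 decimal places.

Audio: 184 kbps = 0.184 Mbps.
sports highlight package: 35.184 Mbps × 180 s × 1.12 = 7093.1 Mb
tutorial video: 4.984 Mbps × 2280 s × 1.12 = 12727.1 Mb
gameplay capture: 52.184 Mbps × 10260 s × 1.12 = 599656.8 Mb
wedding highlight reel: 23.384 Mbps × 660 s × 1.12 = 17285.5 Mb
interview recording: 9.834 Mbps × 4560 s × 1.12 = 50224.2 Mb
training video: 3.864 Mbps × 1007 s × 1.12 = 4358.0 Mb
Total: 691344.6 Mb = 86418.1 MB.
= 80.48 GiB.

80.48 GiB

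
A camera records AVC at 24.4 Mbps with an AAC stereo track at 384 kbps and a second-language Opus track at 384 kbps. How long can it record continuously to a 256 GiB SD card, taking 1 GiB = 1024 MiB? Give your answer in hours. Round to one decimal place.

24.3 hours

Audio total: 384 + 384 = 768 kbps = 0.768 Mbps.
Total bitrate: 24.4 + 0.768 = 25.168 Mbps.
Capacity: 256 GiB = 2,199,023 Mb.
Recording time: 2,199,023 / 25.168 = 87,374 s ≈ 24.3 hours.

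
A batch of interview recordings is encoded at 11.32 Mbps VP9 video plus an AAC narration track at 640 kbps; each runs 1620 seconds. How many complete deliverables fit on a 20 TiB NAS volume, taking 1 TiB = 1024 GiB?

9079

Audio: 640 kbps = 0.640 Mbps.
Total bitrate: 11.960 Mbps.
Per item: 11.960 Mbps × 1620 s = 19,375 Mb = 2,422 MB.
Capacity: 20 TiB = 175,921,860 Mb; 9079.74 items → 9079 complete.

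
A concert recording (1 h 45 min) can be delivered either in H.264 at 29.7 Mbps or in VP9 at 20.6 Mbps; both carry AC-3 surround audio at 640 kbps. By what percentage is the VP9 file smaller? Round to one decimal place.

1 h 45 min = 105 min = 6300 s
Audio: 640 kbps = 0.640 Mbps.
H.264: 30.340 Mbps × 6300 s = 191142.0 Mb = 23.893 GB.
VP9: 21.240 Mbps × 6300 s = 133812.0 Mb = 16.727 GB.
Reduction: (1 − 16.727/23.893) × 100 = 29.99%.

30.0%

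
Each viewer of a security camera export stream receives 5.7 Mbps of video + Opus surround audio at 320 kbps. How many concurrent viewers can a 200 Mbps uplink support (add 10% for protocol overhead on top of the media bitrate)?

Audio: 320 kbps = 0.320 Mbps.
Per-viewer media rate: 6.020 Mbps.
On the wire with 10% overhead: 6.622 Mbps.
200 Mbps = 200.0 Mbps; 200.0 / 6.622 = 30.20 → 30 viewers.

30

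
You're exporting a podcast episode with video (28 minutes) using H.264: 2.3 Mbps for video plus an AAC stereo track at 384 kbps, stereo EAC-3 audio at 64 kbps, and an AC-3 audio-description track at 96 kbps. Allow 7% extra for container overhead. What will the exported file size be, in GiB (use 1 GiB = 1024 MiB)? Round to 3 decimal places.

28 min = 1680 s
Audio total: 384 + 64 + 96 = 544 kbps = 0.544 Mbps.
Total bitrate: 2.3 + 0.544 = 2.844 Mbps.
Stream data: 2.844 Mbps × 1680 s = 4777.9 Mb.
With 7% container overhead: ×1.07.
5,112 Mb = 639,046,800 bytes ÷ 1,073,741,824 = 0.5952 GiB.

0.595 GiB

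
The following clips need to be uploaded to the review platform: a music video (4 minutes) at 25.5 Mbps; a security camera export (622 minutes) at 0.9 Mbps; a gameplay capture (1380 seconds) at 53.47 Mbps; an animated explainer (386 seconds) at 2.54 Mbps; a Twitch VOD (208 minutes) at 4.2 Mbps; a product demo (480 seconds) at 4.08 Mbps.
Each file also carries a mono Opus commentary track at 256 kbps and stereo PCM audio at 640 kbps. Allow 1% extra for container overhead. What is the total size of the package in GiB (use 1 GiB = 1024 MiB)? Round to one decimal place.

Audio total: 256 + 640 = 896 kbps = 0.896 Mbps.
music video: 26.396 Mbps × 240 s × 1.01 = 6398.4 Mb
security camera export: 1.796 Mbps × 37320 s × 1.01 = 67697.0 Mb
gameplay capture: 54.366 Mbps × 1380 s × 1.01 = 75775.3 Mb
animated explainer: 3.436 Mbps × 386 s × 1.01 = 1339.6 Mb
Twitch VOD: 5.096 Mbps × 12480 s × 1.01 = 64234.1 Mb
product demo: 4.976 Mbps × 480 s × 1.01 = 2412.4 Mb
Total: 217856.7 Mb = 27232.1 MB.
= 25.36 GiB.

25.4 GiB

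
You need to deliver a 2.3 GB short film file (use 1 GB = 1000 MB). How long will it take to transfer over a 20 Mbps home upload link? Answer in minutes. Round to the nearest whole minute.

File: 2.3 GB = 18400.0 Mb.
At 20 Mbps: 18400.0 / 20 = 920.0 s ≈ 15.3 minutes.

15 minutes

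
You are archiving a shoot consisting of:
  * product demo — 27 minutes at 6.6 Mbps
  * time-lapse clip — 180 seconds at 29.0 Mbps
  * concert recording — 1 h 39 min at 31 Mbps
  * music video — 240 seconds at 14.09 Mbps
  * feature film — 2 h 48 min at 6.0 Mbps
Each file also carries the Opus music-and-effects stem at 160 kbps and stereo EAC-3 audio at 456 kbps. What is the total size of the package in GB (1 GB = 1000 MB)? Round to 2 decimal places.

Audio total: 160 + 456 = 616 kbps = 0.616 Mbps.
product demo: 7.216 Mbps × 1620 s = 11689.9 Mb
time-lapse clip: 29.616 Mbps × 180 s = 5330.9 Mb
concert recording: 31.616 Mbps × 5940 s = 187799.0 Mb
music video: 14.706 Mbps × 240 s = 3529.4 Mb
feature film: 6.616 Mbps × 10080 s = 66689.3 Mb
Total: 275038.6 Mb = 34379.8 MB.
= 34.38 GB.

34.38 GB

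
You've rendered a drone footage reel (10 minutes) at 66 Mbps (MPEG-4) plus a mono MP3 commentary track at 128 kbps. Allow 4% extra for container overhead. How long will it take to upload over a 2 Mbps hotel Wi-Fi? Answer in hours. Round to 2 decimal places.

5.73 hours

10 min = 600 s
Audio: 128 kbps = 0.128 Mbps.
Total bitrate: 66.128 Mbps.
File: 66.128 Mbps × 600 s = 39676.8 Mb.
With 4% container overhead: ×1.04. → 41263.9 Mb.
At 2 Mbps: 41263.9 / 2 = 20631.9 s ≈ 5.73 hours.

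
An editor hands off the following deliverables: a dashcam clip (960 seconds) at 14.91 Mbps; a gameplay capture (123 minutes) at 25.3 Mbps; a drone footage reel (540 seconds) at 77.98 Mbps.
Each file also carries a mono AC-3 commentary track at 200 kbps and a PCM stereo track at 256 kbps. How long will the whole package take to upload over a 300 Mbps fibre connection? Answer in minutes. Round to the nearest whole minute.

Audio total: 200 + 256 = 456 kbps = 0.456 Mbps.
dashcam clip: 15.366 Mbps × 960 s = 14751.4 Mb
gameplay capture: 25.756 Mbps × 7380 s = 190079.3 Mb
drone footage reel: 78.436 Mbps × 540 s = 42355.4 Mb
Total: 247186.1 Mb = 30898.3 MB.
At 300 Mbps: 247186.1 / 300 = 824 s ≈ 13.7 minutes.

14 minutes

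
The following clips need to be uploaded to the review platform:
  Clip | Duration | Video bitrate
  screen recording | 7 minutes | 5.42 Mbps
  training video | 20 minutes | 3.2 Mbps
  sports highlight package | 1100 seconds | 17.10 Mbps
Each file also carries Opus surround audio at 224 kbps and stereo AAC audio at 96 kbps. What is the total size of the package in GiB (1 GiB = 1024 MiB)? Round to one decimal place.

3.0 GiB

Audio total: 224 + 96 = 320 kbps = 0.320 Mbps.
screen recording: 5.740 Mbps × 420 s = 2410.8 Mb
training video: 3.520 Mbps × 1200 s = 4224.0 Mb
sports highlight package: 17.420 Mbps × 1100 s = 19162.0 Mb
Total: 25796.8 Mb = 3224.6 MB.
= 3.003 GiB.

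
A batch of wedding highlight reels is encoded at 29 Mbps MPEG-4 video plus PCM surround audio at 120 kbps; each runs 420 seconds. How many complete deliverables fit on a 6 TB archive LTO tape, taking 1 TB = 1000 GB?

3924

Audio: 120 kbps = 0.120 Mbps.
Total bitrate: 29.120 Mbps.
Per item: 29.120 Mbps × 420 s = 12,230 Mb = 1,529 MB.
Capacity: 6 TB = 48,000,000 Mb; 3924.65 items → 3924 complete.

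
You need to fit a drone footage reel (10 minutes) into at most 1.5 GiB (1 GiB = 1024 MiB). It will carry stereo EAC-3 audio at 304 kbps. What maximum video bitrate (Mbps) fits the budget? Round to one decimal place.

Budget: 1.5 GiB = 12884.9 Mb.
10 min = 600 s
Total bitrate budget: 12884.9 Mb / 600 s = 21.475 Mbps.
Audio: 304 kbps = 0.304 Mbps.
Video: 21.475 − 0.304 = 21.171 Mbps.

21.2 Mbps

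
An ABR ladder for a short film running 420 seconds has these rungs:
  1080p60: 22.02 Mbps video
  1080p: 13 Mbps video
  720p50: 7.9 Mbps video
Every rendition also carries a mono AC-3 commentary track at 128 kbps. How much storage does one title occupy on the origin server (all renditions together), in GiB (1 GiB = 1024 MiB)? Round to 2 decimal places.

Audio: 128 kbps = 0.128 Mbps.
Sum of rendition bitrates: (22.02+0.128) + (13+0.128) + (7.9+0.128) = 43.304 Mbps.
× 420 s = 18,188 Mb = 2,273 MB = 2.117 GiB.

2.12 GiB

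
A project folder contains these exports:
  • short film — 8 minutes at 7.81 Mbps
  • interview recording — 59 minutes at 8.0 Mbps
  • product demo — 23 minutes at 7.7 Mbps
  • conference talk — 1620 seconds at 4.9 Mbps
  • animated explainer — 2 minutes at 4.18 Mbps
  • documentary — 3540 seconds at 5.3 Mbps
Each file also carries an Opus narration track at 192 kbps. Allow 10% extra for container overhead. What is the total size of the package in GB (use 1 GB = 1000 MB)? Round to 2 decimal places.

9.89 GB

Audio: 192 kbps = 0.192 Mbps.
short film: 8.002 Mbps × 480 s × 1.10 = 4225.1 Mb
interview recording: 8.192 Mbps × 3540 s × 1.10 = 31899.6 Mb
product demo: 7.892 Mbps × 1380 s × 1.10 = 11980.1 Mb
conference talk: 5.092 Mbps × 1620 s × 1.10 = 9073.9 Mb
animated explainer: 4.372 Mbps × 120 s × 1.10 = 577.1 Mb
documentary: 5.492 Mbps × 3540 s × 1.10 = 21385.8 Mb
Total: 79141.7 Mb = 9892.7 MB.
= 9.893 GB.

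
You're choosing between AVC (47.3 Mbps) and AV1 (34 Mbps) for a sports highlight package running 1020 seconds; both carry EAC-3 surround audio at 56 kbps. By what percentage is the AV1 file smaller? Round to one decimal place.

Audio: 56 kbps = 0.056 Mbps.
AVC: 47.356 Mbps × 1020 s = 48303.1 Mb = 5.623 GiB.
AV1: 34.056 Mbps × 1020 s = 34737.1 Mb = 4.044 GiB.
Reduction: (1 − 4.044/5.623) × 100 = 28.09%.

28.1%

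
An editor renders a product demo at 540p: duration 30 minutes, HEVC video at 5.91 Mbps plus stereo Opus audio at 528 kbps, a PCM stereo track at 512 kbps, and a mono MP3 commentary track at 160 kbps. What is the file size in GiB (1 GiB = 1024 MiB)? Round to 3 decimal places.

30 min = 1800 s
Audio total: 528 + 512 + 160 = 1200 kbps = 1.200 Mbps.
Total bitrate: 5.91 + 1.200 = 7.110 Mbps.
Stream data: 7.110 Mbps × 1800 s = 12798.0 Mb.
12,798 Mb = 1,599,750,000 bytes ÷ 1,073,741,824 = 1.490 GiB.

1.490 GiB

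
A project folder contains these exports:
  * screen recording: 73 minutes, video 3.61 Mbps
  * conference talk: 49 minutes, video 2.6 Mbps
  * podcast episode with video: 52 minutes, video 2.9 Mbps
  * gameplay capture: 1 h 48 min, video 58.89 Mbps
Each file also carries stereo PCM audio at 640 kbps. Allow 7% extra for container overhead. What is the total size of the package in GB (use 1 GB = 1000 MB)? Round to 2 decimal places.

56.84 GB

Audio: 640 kbps = 0.640 Mbps.
screen recording: 4.250 Mbps × 4380 s × 1.07 = 19918.0 Mb
conference talk: 3.240 Mbps × 2940 s × 1.07 = 10192.4 Mb
podcast episode with video: 3.540 Mbps × 3120 s × 1.07 = 11817.9 Mb
gameplay capture: 59.530 Mbps × 6480 s × 1.07 = 412757.2 Mb
Total: 454685.6 Mb = 56835.7 MB.
= 56.84 GB.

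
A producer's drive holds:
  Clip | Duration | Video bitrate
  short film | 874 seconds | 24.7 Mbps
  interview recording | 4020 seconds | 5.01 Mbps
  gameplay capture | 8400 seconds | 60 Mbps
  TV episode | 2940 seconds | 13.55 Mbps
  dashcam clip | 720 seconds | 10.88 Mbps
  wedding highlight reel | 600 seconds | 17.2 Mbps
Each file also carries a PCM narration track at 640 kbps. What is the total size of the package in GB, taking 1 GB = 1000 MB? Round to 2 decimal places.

76.87 GB

Audio: 640 kbps = 0.640 Mbps.
short film: 25.340 Mbps × 874 s = 22147.2 Mb
interview recording: 5.650 Mbps × 4020 s = 22713.0 Mb
gameplay capture: 60.640 Mbps × 8400 s = 509376.0 Mb
TV episode: 14.190 Mbps × 2940 s = 41718.6 Mb
dashcam clip: 11.520 Mbps × 720 s = 8294.4 Mb
wedding highlight reel: 17.840 Mbps × 600 s = 10704.0 Mb
Total: 614953.2 Mb = 76869.1 MB.
= 76.87 GB.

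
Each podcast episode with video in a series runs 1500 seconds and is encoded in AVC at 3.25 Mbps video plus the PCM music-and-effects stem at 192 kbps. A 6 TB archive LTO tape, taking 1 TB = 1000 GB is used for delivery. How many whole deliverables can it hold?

Audio: 192 kbps = 0.192 Mbps.
Total bitrate: 3.442 Mbps.
Per item: 3.442 Mbps × 1500 s = 5,163 Mb = 645.4 MB.
Capacity: 6 TB = 48,000,000 Mb; 9296.92 items → 9296 complete.

9296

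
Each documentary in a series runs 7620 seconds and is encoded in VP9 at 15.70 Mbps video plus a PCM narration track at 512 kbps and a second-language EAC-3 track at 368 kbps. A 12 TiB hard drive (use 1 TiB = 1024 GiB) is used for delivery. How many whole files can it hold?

Audio total: 512 + 368 = 880 kbps = 0.880 Mbps.
Total bitrate: 16.580 Mbps.
Per item: 16.580 Mbps × 7620 s = 126,340 Mb = 15,792 MB.
Capacity: 12 TiB = 105,553,116 Mb; 835.47 items → 835 complete.

835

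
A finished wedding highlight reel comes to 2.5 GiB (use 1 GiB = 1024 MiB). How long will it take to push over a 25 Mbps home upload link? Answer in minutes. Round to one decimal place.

File: 2.5 GiB = 21474.8 Mb.
At 25 Mbps: 21474.8 / 25 = 859.0 s ≈ 14.3 minutes.

14.3 minutes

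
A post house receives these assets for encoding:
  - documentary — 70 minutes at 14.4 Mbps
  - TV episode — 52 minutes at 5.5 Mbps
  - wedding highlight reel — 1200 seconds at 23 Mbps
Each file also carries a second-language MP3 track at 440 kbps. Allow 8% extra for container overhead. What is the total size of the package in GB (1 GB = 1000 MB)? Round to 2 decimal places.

14.71 GB

Audio: 440 kbps = 0.440 Mbps.
documentary: 14.840 Mbps × 4200 s × 1.08 = 67314.2 Mb
TV episode: 5.940 Mbps × 3120 s × 1.08 = 20015.4 Mb
wedding highlight reel: 23.440 Mbps × 1200 s × 1.08 = 30378.2 Mb
Total: 117707.9 Mb = 14713.5 MB.
= 14.71 GB.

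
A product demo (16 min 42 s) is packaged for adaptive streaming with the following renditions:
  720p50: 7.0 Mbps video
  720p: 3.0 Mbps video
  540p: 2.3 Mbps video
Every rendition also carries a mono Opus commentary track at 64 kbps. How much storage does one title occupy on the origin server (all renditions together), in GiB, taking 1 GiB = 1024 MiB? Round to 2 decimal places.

16 min 42 s = 1002 s
Audio: 64 kbps = 0.064 Mbps.
Sum of rendition bitrates: (7.0+0.064) + (3.0+0.064) + (2.3+0.064) = 12.492 Mbps.
× 1002 s = 12,517 Mb = 1,565 MB = 1.457 GiB.

1.46 GiB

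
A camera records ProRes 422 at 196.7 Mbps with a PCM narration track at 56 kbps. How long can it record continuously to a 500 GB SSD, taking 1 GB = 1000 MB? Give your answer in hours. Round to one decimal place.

Audio: 56 kbps = 0.056 Mbps.
Total bitrate: 196.7 + 0.056 = 196.756 Mbps.
Capacity: 500 GB = 4,000,000 Mb.
Recording time: 4,000,000 / 196.756 = 20,330 s ≈ 5.65 hours.

5.6 hours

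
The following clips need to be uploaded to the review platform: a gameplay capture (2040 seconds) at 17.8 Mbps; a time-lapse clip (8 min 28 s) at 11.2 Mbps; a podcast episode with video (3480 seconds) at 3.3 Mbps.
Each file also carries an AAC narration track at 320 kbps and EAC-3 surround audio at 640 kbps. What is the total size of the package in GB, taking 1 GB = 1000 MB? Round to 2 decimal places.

Audio total: 320 + 640 = 960 kbps = 0.960 Mbps.
gameplay capture: 18.760 Mbps × 2040 s = 38270.4 Mb
time-lapse clip: 12.160 Mbps × 508 s = 6177.3 Mb
podcast episode with video: 4.260 Mbps × 3480 s = 14824.8 Mb
Total: 59272.5 Mb = 7409.1 MB.
= 7.409 GB.

7.41 GB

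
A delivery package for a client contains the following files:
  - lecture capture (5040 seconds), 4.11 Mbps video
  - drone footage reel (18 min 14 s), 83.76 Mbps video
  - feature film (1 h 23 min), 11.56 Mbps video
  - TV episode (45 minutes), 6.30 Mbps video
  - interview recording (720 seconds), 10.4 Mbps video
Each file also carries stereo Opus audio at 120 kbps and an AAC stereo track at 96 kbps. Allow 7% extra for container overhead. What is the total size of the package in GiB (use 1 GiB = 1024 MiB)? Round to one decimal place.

24.6 GiB

Audio total: 120 + 96 = 216 kbps = 0.216 Mbps.
lecture capture: 4.326 Mbps × 5040 s × 1.07 = 23329.3 Mb
drone footage reel: 83.976 Mbps × 1094 s × 1.07 = 98300.6 Mb
feature film: 11.776 Mbps × 4980 s × 1.07 = 62749.6 Mb
TV episode: 6.516 Mbps × 2700 s × 1.07 = 18824.7 Mb
interview recording: 10.616 Mbps × 720 s × 1.07 = 8178.6 Mb
Total: 211382.8 Mb = 26422.8 MB.
= 24.61 GiB.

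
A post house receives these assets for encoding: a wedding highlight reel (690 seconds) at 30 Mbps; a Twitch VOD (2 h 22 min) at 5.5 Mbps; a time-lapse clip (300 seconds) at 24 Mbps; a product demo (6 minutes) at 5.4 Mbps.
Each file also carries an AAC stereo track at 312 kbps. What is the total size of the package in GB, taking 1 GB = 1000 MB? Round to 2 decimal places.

9.97 GB

Audio: 312 kbps = 0.312 Mbps.
wedding highlight reel: 30.312 Mbps × 690 s = 20915.3 Mb
Twitch VOD: 5.812 Mbps × 8520 s = 49518.2 Mb
time-lapse clip: 24.312 Mbps × 300 s = 7293.6 Mb
product demo: 5.712 Mbps × 360 s = 2056.3 Mb
Total: 79783.4 Mb = 9972.9 MB.
= 9.973 GB.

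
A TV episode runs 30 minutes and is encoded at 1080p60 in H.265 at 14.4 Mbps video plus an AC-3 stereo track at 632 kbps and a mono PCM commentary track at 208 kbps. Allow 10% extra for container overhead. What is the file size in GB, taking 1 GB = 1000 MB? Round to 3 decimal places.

3.772 GB

30 min = 1800 s
Audio total: 632 + 208 = 840 kbps = 0.840 Mbps.
Total bitrate: 14.4 + 0.840 = 15.240 Mbps.
Stream data: 15.240 Mbps × 1800 s = 27432.0 Mb.
With 10% container overhead: ×1.10.
30,175 Mb ÷ 8 = 3,772 MB → 3.772 GB.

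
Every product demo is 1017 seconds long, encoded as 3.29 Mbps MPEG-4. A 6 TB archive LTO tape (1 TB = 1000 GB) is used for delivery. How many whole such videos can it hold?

Per item: 3.290 Mbps × 1017 s = 3,346 Mb = 418.2 MB.
Capacity: 6 TB = 48,000,000 Mb; 14345.79 items → 14345 complete.

14345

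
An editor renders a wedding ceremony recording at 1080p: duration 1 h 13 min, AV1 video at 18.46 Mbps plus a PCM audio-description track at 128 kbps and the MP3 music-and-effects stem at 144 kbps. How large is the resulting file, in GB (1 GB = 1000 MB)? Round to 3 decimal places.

1 h 13 min = 73 min = 4380 s
Audio total: 128 + 144 = 272 kbps = 0.272 Mbps.
Total bitrate: 18.46 + 0.272 = 18.732 Mbps.
Stream data: 18.732 Mbps × 4380 s = 82046.2 Mb.
82,046 Mb ÷ 8 = 10,256 MB → 10.26 GB.

10.256 GB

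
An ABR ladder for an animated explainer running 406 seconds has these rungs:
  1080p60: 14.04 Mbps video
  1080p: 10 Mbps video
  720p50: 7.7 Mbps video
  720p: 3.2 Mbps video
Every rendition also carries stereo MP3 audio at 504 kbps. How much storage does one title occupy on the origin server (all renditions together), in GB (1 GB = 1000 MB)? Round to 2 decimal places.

Audio: 504 kbps = 0.504 Mbps.
Sum of rendition bitrates: (14.04+0.504) + (10+0.504) + (7.7+0.504) + (3.2+0.504) = 36.956 Mbps.
× 406 s = 15,004 Mb = 1,876 MB = 1.876 GB.

1.88 GB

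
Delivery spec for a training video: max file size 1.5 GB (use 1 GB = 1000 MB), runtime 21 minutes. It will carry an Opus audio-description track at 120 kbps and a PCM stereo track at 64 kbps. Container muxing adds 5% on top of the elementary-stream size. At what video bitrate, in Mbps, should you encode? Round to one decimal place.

Budget: 1.5 GB = 12000.0 Mb.
Stream payload after overhead: 12000.0 / 1.05 = 11428.6 Mb.
21 min = 1260 s
Total bitrate budget: 11428.6 Mb / 1260 s = 9.070 Mbps.
Audio total: 120 + 64 = 184 kbps = 0.184 Mbps.
Video: 9.070 − 0.184 = 8.886 Mbps.

8.9 Mbps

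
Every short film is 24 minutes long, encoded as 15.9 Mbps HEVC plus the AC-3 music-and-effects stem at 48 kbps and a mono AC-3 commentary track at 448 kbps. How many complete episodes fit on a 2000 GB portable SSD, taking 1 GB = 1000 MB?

677

24 min = 1440 s
Audio total: 48 + 448 = 496 kbps = 0.496 Mbps.
Total bitrate: 16.396 Mbps.
Per item: 16.396 Mbps × 1440 s = 23,610 Mb = 2,951 MB.
Capacity: 2000 GB = 16,000,000 Mb; 677.67 items → 677 complete.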